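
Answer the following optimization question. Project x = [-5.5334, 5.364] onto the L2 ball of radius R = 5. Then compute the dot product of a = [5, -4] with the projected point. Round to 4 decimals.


Step 1: Compute ||x|| (intermediates to 6 decimals).
||x|| = sqrt((-5.5334)^2 + 5.364^2) = 7.706556
Step 2: Project.
Since ||x|| > R, scale = R/||x|| = 5/7.706556 = 0.648798, proj(x) = scale * x
proj(x) = [-3.590059, 3.480152]
Step 3: Dot product.
a^T * proj(x) = 5*(-3.590059) - 4*3.480152 = -31.8709


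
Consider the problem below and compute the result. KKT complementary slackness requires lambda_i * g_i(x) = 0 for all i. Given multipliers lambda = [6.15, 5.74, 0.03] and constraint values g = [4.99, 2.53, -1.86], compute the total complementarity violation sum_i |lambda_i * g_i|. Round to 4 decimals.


KKT complementary slackness check:
lambda_1 * g_1 = 6.15 * 4.99 = 30.6885
lambda_2 * g_2 = 5.74 * 2.53 = 14.5222
lambda_3 * g_3 = 0.03 * -1.86 = -0.0558
Total violation = 30.6885 + 14.5222 + 0.0558 = 45.2665


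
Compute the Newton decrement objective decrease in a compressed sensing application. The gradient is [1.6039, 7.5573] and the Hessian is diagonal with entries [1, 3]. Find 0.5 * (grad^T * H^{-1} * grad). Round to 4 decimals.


Step 1: H is diagonal, so H^(-1) * g = [1.6039, 2.5191].
Step 2: g^T H^(-1) g = sum_i g_i^2 / H_ii
  = (1.6039)^2/1 + (7.5573)^2/3
  = 2.5725 + 19.0376 = 21.6101
Step 3: Objective decrease = 0.5 * g^T H^(-1) g = 10.805


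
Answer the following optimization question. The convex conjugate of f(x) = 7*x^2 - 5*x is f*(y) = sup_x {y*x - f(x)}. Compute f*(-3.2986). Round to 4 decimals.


f*(y) = sup_x {y*x - a*x^2 - b*x} = sup_x {(y-b)*x - a*x^2}
FOC: (y - b) - 2a*x = 0 => x* = (y - b)/(2a)
x* = (-3.2986 + 5)/(2*7) = 0.1215
f*(-3.2986) = (y-b)^2/(4a) = (-3.2986 + 5)^2/(4*7)
= 2.8948/28 = 0.1034


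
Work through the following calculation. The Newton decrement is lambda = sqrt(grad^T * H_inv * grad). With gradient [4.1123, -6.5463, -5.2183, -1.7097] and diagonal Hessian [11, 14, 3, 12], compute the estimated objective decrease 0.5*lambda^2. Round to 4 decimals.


Step 1: H is diagonal, so H^(-1) * g = [0.3738, -0.4676, -1.7394, -0.1425].
Step 2: g^T H^(-1) g = sum_i g_i^2 / H_ii
  = (4.1123)^2/11 + (-6.5463)^2/14 + (-5.2183)^2/3 + (-1.7097)^2/12
  = 1.5374 + 3.061 + 9.0769 + 0.2436 = 13.9188
Step 3: Objective decrease = 0.5 * g^T H^(-1) g = 6.9594


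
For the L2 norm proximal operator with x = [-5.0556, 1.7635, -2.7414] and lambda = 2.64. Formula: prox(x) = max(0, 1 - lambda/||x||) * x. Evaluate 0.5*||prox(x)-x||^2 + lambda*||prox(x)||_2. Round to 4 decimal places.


Step 1: Compute ||x||.
||x|| = 6.0153
Step 2: Compute scaling factor.
scale = max(0, 1 - 2.64/6.0153) = 0.5611
Step 3: prox(x) = [-2.8368, 0.9895, -1.5383]
||prox(x)|| = 3.3753
Step 4: Proximal objective.
0.5*||prox-x||^2 = 3.4848
lambda*||prox|| = 8.9108
Total = 12.3957


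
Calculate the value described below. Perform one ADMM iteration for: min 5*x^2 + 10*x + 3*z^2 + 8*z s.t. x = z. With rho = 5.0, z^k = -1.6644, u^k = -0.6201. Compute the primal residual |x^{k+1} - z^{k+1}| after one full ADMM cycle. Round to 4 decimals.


ADMM iteration with rho = 5.0, z^k = -1.6644, u^k = -0.6201
Step 1: x-update.
Minimize 5*x^2 + 10*x + (5.0/2)*(x + 1.6644 - 0.6201)^2
FOC: (2*5 + 5.0)*x = -10 + 5.0*(-1.6644 + 0.6201)
x^{k+1} = -1.0148
Step 2: z-update.
Minimize 3*z^2 + 8*z + (5.0/2)*(-1.0148 - z - 0.6201)^2
FOC: (2*3 + 5.0)*z = -8 + 5.0*(-1.0148 - 0.6201)
z^{k+1} = -1.4704
Step 3: u-update.
u^{k+1} = -0.6201 - 1.0148 + 1.4704 = -0.1645
Step 4: Primal residual = |-1.0148 + 1.4704| = 0.4556


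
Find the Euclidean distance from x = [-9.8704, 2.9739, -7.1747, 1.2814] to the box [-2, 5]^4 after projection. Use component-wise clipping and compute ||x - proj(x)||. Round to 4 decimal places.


Project each component onto [-2, 5].
clip(-9.8704) = -2.0, clip(2.9739) = 2.9739, clip(-7.1747) = -2.0, clip(1.2814) = 1.2814
Projection = [-2.0, 2.9739, -2.0, 1.2814]
Squared diffs: [61.9432, 0.0, 26.7775, 0.0]
Distance = sqrt(88.7207) = 9.4192


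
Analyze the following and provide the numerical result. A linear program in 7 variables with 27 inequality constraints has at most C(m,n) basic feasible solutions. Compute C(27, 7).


Each vertex corresponds to some choice of n active constraints out of m, so the number of vertices is at most C(m, n) = m! / (n!(m-n)!).
m = 27, n = 7
Numerator: 27 * 26 * 25 * 24 * 23 * 22 * 21
Denominator: 7! = 5040
C(27, 7) = 888030


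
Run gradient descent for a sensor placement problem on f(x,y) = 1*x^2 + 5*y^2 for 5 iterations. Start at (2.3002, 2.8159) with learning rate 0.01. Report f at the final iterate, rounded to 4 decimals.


Gradient descent on f(x,y) = 1*x^2 + 5*y^2.
Starting point: (2.3002, 2.8159), alpha = 0.01
Step 1: grad_x = 2*1*2.3002 = 4.6004, grad_y = 2*5*2.8159 = 28.159
  x_1 = 2.3002 - 0.01*4.6004 = 2.2542
  y_1 = 2.8159 - 0.01*28.159 = 2.5343
Step 2: grad_x = 2*1*2.2542 = 4.5084, grad_y = 2*5*2.5343 = 25.3431
  x_2 = 2.2542 - 0.01*4.5084 = 2.2091
  y_2 = 2.5343 - 0.01*25.3431 = 2.2809
Step 3: grad_x = 2*1*2.2091 = 4.4182, grad_y = 2*5*2.2809 = 22.8088
  x_3 = 2.2091 - 0.01*4.4182 = 2.1649
  y_3 = 2.2809 - 0.01*22.8088 = 2.0528
Step 4: grad_x = 2*1*2.1649 = 4.3299, grad_y = 2*5*2.0528 = 20.5279
  x_4 = 2.1649 - 0.01*4.3299 = 2.1216
  y_4 = 2.0528 - 0.01*20.5279 = 1.8475
Step 5: grad_x = 2*1*2.1216 = 4.2433, grad_y = 2*5*1.8475 = 18.4751
  x_5 = 2.1216 - 0.01*4.2433 = 2.0792
  y_5 = 1.8475 - 0.01*18.4751 = 1.6628
f(2.0792, 1.6628) = 1*2.0792^2 + 5*1.6628^2 = 18.1469


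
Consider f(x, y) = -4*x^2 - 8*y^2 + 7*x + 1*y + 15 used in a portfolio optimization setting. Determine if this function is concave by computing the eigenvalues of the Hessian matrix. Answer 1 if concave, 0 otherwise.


The Hessian of f(x,y) = -4*x^2 - 8*y^2 + 7*x + 1*y + 15 is:
H = [[-8, 0], [0, -16]]
Trace = -8 - 16 = -24
Determinant = -8*-16 - (0)^2 = 128
Discriminant = (-24)^2 - 4*128 = 64.0
Eigenvalues: lambda_1 = -16.0, lambda_2 = -8.0
The function is concave.

1


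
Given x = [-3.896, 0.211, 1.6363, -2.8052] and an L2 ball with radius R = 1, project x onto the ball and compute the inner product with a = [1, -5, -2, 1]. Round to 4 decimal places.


Step 1: Compute ||x|| (intermediates to 6 decimals).
||x|| = sqrt((-3.896)^2 + 0.211^2 + 1.6363^2 + (-2.8052)^2) = 5.076412
Step 2: Project.
Since ||x|| > R, scale = R/||x|| = 1/5.076412 = 0.19699, proj(x) = scale * x
proj(x) = [-0.767473, 0.041565, 0.322335, -0.552596]
Step 3: Dot product.
a^T * proj(x) = 1*(-0.767473) - 5*0.041565 - 2*0.322335 + 1*(-0.552596) = -2.1726


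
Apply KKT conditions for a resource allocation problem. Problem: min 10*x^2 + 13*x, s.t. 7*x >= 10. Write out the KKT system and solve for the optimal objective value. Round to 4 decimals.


Step 1: Try lambda = 0 (constraint inactive).
x_unc = -13/(2*10) = -0.65
Check: 7*-0.65 = -4.55 < 10 -- violated!
Step 2: Constraint must be active: 7*x = 10
x* = 10/7 = 1.4286 (rounded; the exact value 10/7 is used below)
lambda = (2*10*(10/7) + 13)/7 = 5.9388
Step 3: Compute optimal value.
f(x*) = 10*(10/7)^2 + 13*(10/7) = 38.9796


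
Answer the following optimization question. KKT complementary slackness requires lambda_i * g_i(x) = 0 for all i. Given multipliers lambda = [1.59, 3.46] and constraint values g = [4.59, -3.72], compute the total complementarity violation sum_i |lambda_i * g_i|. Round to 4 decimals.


KKT complementary slackness check:
lambda_1 * g_1 = 1.59 * 4.59 = 7.2981
lambda_2 * g_2 = 3.46 * -3.72 = -12.8712
Total violation = 7.2981 + 12.8712 = 20.1693


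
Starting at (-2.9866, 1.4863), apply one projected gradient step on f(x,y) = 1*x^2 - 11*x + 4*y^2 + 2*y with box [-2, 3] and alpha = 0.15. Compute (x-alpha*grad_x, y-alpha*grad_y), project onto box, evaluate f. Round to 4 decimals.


Step 1: Compute gradient at (-2.9866, 1.4863).
grad_x = 2*1*-2.9866 - 11 = -16.9732
grad_y = 2*4*1.4863 + 2 = 13.8904
Step 2: Gradient step.
x_raw = -2.9866 - 0.15*-16.9732 = -0.4406
y_raw = 1.4863 - 0.15*13.8904 = -0.5973
Step 3: Project onto [-2, 3].
x_proj = clip(-0.4406) = -0.4406
y_proj = clip(-0.5973) = -0.5973
Step 4: Evaluate f.
f(-0.4406, -0.5973) = 5.2733


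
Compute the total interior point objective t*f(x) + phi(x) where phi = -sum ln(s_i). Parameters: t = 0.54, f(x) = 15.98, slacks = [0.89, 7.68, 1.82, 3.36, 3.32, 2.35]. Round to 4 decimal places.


Step 1: Compute log-barrier.
ln values: [-0.1165, 2.0386, 0.5988, 1.2119, 1.2, 0.8544]
phi = -(-0.1165 + 2.0386 + 0.5988 + 1.2119 + 1.2 + 0.8544) = -5.7872
Step 2: Compute augmented objective.
t*f(x) = 0.54*15.98 = 8.6292
Total = 8.6292 - 5.7872 = 2.842


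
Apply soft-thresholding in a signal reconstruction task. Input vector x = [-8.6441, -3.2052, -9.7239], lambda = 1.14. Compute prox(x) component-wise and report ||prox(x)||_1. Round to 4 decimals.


Soft-thresholding with lambda = 1.14:
prox(-8.6441) = sign(-8.6441)*max(|-8.6441| - 1.14, 0) = -7.5041
prox(-3.2052) = sign(-3.2052)*max(|-3.2052| - 1.14, 0) = -2.0652
prox(-9.7239) = sign(-9.7239)*max(|-9.7239| - 1.14, 0) = -8.5839
prox(x) = [-7.5041, -2.0652, -8.5839]
||prox(x)||_1 = 7.5041 + 2.0652 + 8.5839 = 18.1532


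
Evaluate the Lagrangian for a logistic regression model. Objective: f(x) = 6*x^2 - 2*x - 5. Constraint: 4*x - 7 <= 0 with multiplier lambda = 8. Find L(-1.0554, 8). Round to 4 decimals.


Step 1: Evaluate f(x).
f(-1.0554) = 6*(-1.0554)^2 - 2*(-1.0554) - 5 = 3.794
Step 2: Evaluate g(x).
g(-1.0554) = 4*-1.0554 - 7 = -11.2216
Step 3: Compute Lagrangian.
L = 3.794 + 8*-11.2216 = -85.9788


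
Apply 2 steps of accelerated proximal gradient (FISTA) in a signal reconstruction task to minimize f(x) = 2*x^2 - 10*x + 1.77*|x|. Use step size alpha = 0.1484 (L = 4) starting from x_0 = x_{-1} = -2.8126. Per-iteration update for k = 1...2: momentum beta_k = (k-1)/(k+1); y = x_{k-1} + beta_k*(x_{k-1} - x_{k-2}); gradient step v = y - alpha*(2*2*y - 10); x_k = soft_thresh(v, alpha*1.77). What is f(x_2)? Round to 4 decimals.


FISTA on f(x) = 2*x^2 - 10*x + 1.77*|x|
L = 4, alpha = 0.1484
Iteration 1: beta = 0.0, y = -2.8126 + 0.0*(-2.8126 + 2.8126) = -2.8126
  grad(y) = -21.2504, v = y - alpha*grad = 0.341
  prox(v) = soft_thresh(0.341, 0.2627) = 0.0783
Iteration 2: beta = 0.3333, y = 0.0783 + 0.3333*(0.0783 + 2.8126) = 1.0419
  grad(y) = -5.8323, v = y - alpha*grad = 1.9074
  prox(v) = soft_thresh(1.9074, 0.2627) = 1.6448
f(x_2) = 2*1.6448^2 - 10*1.6448 + 1.77*|1.6448| = -8.1259


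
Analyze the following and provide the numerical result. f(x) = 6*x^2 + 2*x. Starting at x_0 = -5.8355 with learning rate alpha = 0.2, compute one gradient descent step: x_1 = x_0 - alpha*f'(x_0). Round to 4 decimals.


We compute the gradient at x_0 and apply the update.
f'(x) = 12*x + 2
f'(-5.8355) = 12*-5.8355 + 2 = -68.026
x_1 = -5.8355 - 0.2*-68.026 = 7.7697


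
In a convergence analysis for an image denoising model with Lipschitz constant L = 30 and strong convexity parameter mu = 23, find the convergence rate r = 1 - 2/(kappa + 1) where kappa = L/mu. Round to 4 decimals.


Step 1: Compute the condition number.
kappa = L/mu = 30/23 = 1.3043
Step 2: Compute the convergence rate.
r = 1 - 2/(kappa + 1) = 1 - 2*mu/(L + mu) = (L - mu)/(L + mu) = 7/53 = 0.1321


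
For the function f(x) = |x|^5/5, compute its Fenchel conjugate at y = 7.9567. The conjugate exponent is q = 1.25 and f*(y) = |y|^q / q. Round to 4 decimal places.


The conjugate exponent q satisfies 1/p + 1/q = 1.
p = 5, so q = 5/(5 - 1) = 1.25
|y|^q = 7.9567^1.25 = 13.3634
f*(7.9567) = 13.3634 / 1.25 = 10.6907


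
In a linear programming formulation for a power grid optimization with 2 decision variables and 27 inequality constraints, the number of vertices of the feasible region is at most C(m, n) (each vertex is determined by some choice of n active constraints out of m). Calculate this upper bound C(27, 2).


Each vertex corresponds to some choice of n active constraints out of m, so the number of vertices is at most C(m, n) = m! / (n!(m-n)!).
m = 27, n = 2
Numerator: 27 * 26
Denominator: 2! = 2
C(27, 2) = 351


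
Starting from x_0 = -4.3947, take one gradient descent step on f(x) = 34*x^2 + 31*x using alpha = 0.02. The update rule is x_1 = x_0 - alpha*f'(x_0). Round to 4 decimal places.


We compute the gradient at x_0 and apply the update.
f'(x) = 68*x + 31
f'(-4.3947) = 68*-4.3947 + 31 = -267.8396
x_1 = -4.3947 - 0.02*-267.8396 = 0.9621


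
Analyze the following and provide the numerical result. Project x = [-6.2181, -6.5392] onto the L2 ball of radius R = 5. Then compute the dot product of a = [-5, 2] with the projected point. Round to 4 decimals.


Step 1: Compute ||x|| (intermediates to 6 decimals).
||x|| = sqrt((-6.2181)^2 + (-6.5392)^2) = 9.02363
Step 2: Project.
Since ||x|| > R, scale = R/||x|| = 5/9.02363 = 0.554101, proj(x) = scale * x
proj(x) = [-3.445455, -3.623377]
Step 3: Dot product.
a^T * proj(x) = -5*(-3.445455) + 2*(-3.623377) = 9.9805


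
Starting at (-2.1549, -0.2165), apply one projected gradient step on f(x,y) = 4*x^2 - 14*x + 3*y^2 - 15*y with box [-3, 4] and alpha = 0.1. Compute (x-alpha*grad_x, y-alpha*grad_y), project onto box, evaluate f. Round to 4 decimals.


Step 1: Compute gradient at (-2.1549, -0.2165).
grad_x = 2*4*-2.1549 - 14 = -31.2392
grad_y = 2*3*-0.2165 - 15 = -16.299
Step 2: Gradient step.
x_raw = -2.1549 - 0.1*-31.2392 = 0.969
y_raw = -0.2165 - 0.1*-16.299 = 1.4134
Step 3: Project onto [-3, 4].
x_proj = clip(0.969) = 0.969
y_proj = clip(1.4134) = 1.4134
Step 4: Evaluate f.
f(0.969, 1.4134) = -25.0182


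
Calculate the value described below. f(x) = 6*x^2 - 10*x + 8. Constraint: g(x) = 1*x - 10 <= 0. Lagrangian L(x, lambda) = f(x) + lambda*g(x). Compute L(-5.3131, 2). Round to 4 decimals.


Step 1: Evaluate f(x).
f(-5.3131) = 6*(-5.3131)^2 - 10*(-5.3131) + 8 = 230.5052
Step 2: Evaluate g(x).
g(-5.3131) = 1*-5.3131 - 10 = -15.3131
Step 3: Compute Lagrangian.
L = 230.5052 + 2*-15.3131 = 199.879


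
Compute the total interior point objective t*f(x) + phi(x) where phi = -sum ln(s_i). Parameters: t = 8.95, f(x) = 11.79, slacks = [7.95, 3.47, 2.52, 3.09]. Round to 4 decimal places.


Step 1: Compute log-barrier.
ln values: [2.0732, 1.2442, 0.9243, 1.1282]
phi = -(2.0732 + 1.2442 + 0.9243 + 1.1282) = -5.3698
Step 2: Compute augmented objective.
t*f(x) = 8.95*11.79 = 105.5205
Total = 105.5205 - 5.3698 = 100.1507


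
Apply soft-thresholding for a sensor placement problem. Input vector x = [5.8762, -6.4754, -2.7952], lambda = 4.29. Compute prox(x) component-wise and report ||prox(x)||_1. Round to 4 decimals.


Soft-thresholding with lambda = 4.29:
prox(5.8762) = sign(5.8762)*max(|5.8762| - 4.29, 0) = 1.5862
prox(-6.4754) = sign(-6.4754)*max(|-6.4754| - 4.29, 0) = -2.1854
prox(-2.7952) = sign(-2.7952)*max(|-2.7952| - 4.29, 0) = 0.0
prox(x) = [1.5862, -2.1854, 0.0]
||prox(x)||_1 = 1.5862 + 2.1854 + 0.0 = 3.7716


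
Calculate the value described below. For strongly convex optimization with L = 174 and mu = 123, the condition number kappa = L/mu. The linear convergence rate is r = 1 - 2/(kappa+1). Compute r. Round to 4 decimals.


Step 1: Compute the condition number.
kappa = L/mu = 174/123 = 1.4146
Step 2: Compute the convergence rate.
r = 1 - 2/(kappa + 1) = 1 - 2*mu/(L + mu) = (L - mu)/(L + mu) = 51/297 = 0.1717


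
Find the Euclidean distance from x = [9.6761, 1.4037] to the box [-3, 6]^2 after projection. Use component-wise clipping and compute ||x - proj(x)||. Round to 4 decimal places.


Project each component onto [-3, 6].
clip(9.6761) = 6.0, clip(1.4037) = 1.4037
Projection = [6.0, 1.4037]
Squared diffs: [13.5137, 0.0]
Distance = sqrt(13.5137) = 3.6761


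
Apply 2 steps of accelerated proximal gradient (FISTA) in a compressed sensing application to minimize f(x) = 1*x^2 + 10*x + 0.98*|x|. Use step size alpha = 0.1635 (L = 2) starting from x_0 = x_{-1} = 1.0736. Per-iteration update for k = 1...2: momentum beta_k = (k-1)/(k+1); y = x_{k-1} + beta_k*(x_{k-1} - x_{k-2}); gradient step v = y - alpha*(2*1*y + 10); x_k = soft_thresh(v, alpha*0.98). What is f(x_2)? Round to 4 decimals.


FISTA on f(x) = 1*x^2 + 10*x + 0.98*|x|
L = 2, alpha = 0.1635
Iteration 1: beta = 0.0, y = 1.0736 + 0.0*(1.0736 - 1.0736) = 1.0736
  grad(y) = 12.1472, v = y - alpha*grad = -0.9125
  prox(v) = soft_thresh(-0.9125, 0.1602) = -0.7522
Iteration 2: beta = 0.3333, y = -0.7522 + 0.3333*(-0.7522 - 1.0736) = -1.3608
  grad(y) = 7.2783, v = y - alpha*grad = -2.5509
  prox(v) = soft_thresh(-2.5509, 0.1602) = -2.3906
f(x_2) = 1*(-2.3906)^2 + 10*(-2.3906) + 0.98*|-2.3906| = -15.8483


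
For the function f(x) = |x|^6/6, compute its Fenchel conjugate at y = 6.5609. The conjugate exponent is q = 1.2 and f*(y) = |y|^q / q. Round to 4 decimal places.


The conjugate exponent q satisfies 1/p + 1/q = 1.
p = 6, so q = 6/(6 - 1) = 1.2
|y|^q = 6.5609^1.2 = 9.5578
f*(6.5609) = 9.5578 / 1.2 = 7.9648


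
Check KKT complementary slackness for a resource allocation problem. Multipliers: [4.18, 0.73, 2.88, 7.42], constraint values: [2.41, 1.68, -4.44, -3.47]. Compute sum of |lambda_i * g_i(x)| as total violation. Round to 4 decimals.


KKT complementary slackness check:
lambda_1 * g_1 = 4.18 * 2.41 = 10.0738
lambda_2 * g_2 = 0.73 * 1.68 = 1.2264
lambda_3 * g_3 = 2.88 * -4.44 = -12.7872
lambda_4 * g_4 = 7.42 * -3.47 = -25.7474
Total violation = 10.0738 + 1.2264 + 12.7872 + 25.7474 = 49.8348


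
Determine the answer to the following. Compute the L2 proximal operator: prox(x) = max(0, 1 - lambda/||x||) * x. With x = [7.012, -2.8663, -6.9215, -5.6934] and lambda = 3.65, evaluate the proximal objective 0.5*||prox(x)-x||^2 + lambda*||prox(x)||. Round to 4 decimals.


Step 1: Compute ||x||.
||x|| = 11.7348
Step 2: Compute scaling factor.
scale = max(0, 1 - 3.65/11.7348) = 0.689
Step 3: prox(x) = [4.831, -1.9748, -4.7686, -3.9225]
||prox(x)|| = 8.0848
Step 4: Proximal objective.
0.5*||prox-x||^2 = 6.6613
lambda*||prox|| = 29.5095
Total = 36.1708


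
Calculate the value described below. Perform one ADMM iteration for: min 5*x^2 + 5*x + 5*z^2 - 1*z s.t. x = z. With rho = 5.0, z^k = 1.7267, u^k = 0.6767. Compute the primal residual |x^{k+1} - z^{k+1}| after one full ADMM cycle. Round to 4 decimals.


ADMM iteration with rho = 5.0, z^k = 1.7267, u^k = 0.6767
Step 1: x-update.
Minimize 5*x^2 + 5*x + (5.0/2)*(x - 1.7267 + 0.6767)^2
FOC: (2*5 + 5.0)*x = -5 + 5.0*(1.7267 - 0.6767)
x^{k+1} = 0.0167
Step 2: z-update.
Minimize 5*z^2 - 1*z + (5.0/2)*(0.0167 - z + 0.6767)^2
FOC: (2*5 + 5.0)*z = 1 + 5.0*(0.0167 + 0.6767)
z^{k+1} = 0.2978
Step 3: u-update.
u^{k+1} = 0.6767 + 0.0167 - 0.2978 = 0.3956
Step 4: Primal residual = |0.0167 - 0.2978| = 0.2811


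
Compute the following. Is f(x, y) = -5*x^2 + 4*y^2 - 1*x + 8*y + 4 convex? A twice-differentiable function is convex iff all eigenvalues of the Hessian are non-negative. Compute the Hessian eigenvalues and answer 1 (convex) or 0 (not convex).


The Hessian of f(x,y) = -5*x^2 + 4*y^2 - 1*x + 8*y + 4 is:
H = [[-10, 0], [0, 8]]
Trace = -10 + 8 = -2
Determinant = -10*8 - (0)^2 = -80
Discriminant = (-2)^2 - 4*-80 = 324.0
Eigenvalues: lambda_1 = -10.0, lambda_2 = 8.0
The function is not convex.

0


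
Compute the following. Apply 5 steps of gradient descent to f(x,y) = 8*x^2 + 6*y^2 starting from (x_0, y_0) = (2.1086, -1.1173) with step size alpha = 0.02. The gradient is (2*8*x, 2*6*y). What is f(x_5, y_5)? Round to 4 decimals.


Gradient descent on f(x,y) = 8*x^2 + 6*y^2.
Starting point: (2.1086, -1.1173), alpha = 0.02
Step 1: grad_x = 2*8*2.1086 = 33.7376, grad_y = 2*6*-1.1173 = -13.4076
  x_1 = 2.1086 - 0.02*33.7376 = 1.4338
  y_1 = -1.1173 - 0.02*-13.4076 = -0.8491
Step 2: grad_x = 2*8*1.4338 = 22.9416, grad_y = 2*6*-0.8491 = -10.1898
  x_2 = 1.4338 - 0.02*22.9416 = 0.975
  y_2 = -0.8491 - 0.02*-10.1898 = -0.6454
Step 3: grad_x = 2*8*0.975 = 15.6003, grad_y = 2*6*-0.6454 = -7.7442
  x_3 = 0.975 - 0.02*15.6003 = 0.663
  y_3 = -0.6454 - 0.02*-7.7442 = -0.4905
Step 4: grad_x = 2*8*0.663 = 10.6082, grad_y = 2*6*-0.4905 = -5.8856
  x_4 = 0.663 - 0.02*10.6082 = 0.4508
  y_4 = -0.4905 - 0.02*-5.8856 = -0.3728
Step 5: grad_x = 2*8*0.4508 = 7.2136, grad_y = 2*6*-0.3728 = -4.4731
  x_5 = 0.4508 - 0.02*7.2136 = 0.3066
  y_5 = -0.3728 - 0.02*-4.4731 = -0.2833
f(0.3066, -0.2833) = 8*0.3066^2 + 6*(-0.2833)^2 = 1.2334


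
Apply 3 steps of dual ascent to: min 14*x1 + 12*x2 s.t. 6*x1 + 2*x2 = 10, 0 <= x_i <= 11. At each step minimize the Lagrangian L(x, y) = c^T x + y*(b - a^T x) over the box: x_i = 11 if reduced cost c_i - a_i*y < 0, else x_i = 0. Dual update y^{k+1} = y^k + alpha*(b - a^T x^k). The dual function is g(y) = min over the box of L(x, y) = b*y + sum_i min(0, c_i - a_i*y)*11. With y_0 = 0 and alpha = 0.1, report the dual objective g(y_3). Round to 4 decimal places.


Dual ascent for LP: min 14*x1 + 12*x2, 6*x1 + 2*x2 = 10, 0 <= x_i <= 11
Step 1: y^k = 0.0, reduced costs: (14.0, 12.0)
  x^k = (0.0, 0.0), subgradient = b - a^T x = 10.0
  y^{k+1} = 0.0 + 0.1*10.0 = 1.0
Step 2: y^k = 1.0, reduced costs: (8.0, 10.0)
  x^k = (0.0, 0.0), subgradient = b - a^T x = 10.0
  y^{k+1} = 1.0 + 0.1*10.0 = 2.0
Step 3: y^k = 2.0, reduced costs: (2.0, 8.0)
  x^k = (0.0, 0.0), subgradient = b - a^T x = 10.0
  y^{k+1} = 2.0 + 0.1*10.0 = 3.0
Dual objective at y_3 = 3.0: reduced costs (-4.0, 6.0), box minimizer x = (11.0, 0.0)
g(y_3) = b*y + (c1 - a1*y)*x1 + (c2 - a2*y)*x2 = 10*3.0 + (-4.0)*11.0 + 6.0*0.0 = 30.0 - 44.0 + 0.0 = -14.0


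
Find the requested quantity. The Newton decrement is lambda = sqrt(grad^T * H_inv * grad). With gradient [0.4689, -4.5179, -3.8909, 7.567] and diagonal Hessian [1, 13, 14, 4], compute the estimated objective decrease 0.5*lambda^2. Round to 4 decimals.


Step 1: H is diagonal, so H^(-1) * g = [0.4689, -0.3475, -0.2779, 1.8918].
Step 2: g^T H^(-1) g = sum_i g_i^2 / H_ii
  = (0.4689)^2/1 + (-4.5179)^2/13 + (-3.8909)^2/14 + (7.567)^2/4
  = 0.2199 + 1.5701 + 1.0814 + 14.3149 = 17.1862
Step 3: Objective decrease = 0.5 * g^T H^(-1) g = 8.5931


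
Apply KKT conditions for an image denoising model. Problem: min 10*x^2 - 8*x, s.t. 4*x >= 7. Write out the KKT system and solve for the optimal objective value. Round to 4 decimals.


Step 1: Try lambda = 0 (constraint inactive).
x_unc = 8/(2*10) = 0.4
Check: 4*0.4 = 1.6 < 7 -- violated!
Step 2: Constraint must be active: 4*x = 7
x* = 7/4 = 1.75
lambda = (2*10*1.75 - 8)/4 = 6.75
Step 3: Compute optimal value.
f(x*) = 10*1.75^2 - 8*1.75 = 16.625


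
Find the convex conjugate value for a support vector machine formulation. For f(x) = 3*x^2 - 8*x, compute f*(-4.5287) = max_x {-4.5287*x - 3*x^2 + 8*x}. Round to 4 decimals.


f*(y) = sup_x {y*x - a*x^2 - b*x} = sup_x {(y-b)*x - a*x^2}
FOC: (y - b) - 2a*x = 0 => x* = (y - b)/(2a)
x* = (-4.5287 + 8)/(2*3) = 0.5786
f*(-4.5287) = (y-b)^2/(4a) = (-4.5287 + 8)^2/(4*3)
= 12.0499/12 = 1.0042


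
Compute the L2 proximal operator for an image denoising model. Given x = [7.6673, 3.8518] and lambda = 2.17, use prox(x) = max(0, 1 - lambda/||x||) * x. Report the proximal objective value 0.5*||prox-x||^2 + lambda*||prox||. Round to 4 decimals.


Step 1: Compute ||x||.
||x|| = 8.5804
Step 2: Compute scaling factor.
scale = max(0, 1 - 2.17/8.5804) = 0.7471
Step 3: prox(x) = [5.7282, 2.8777]
||prox(x)|| = 6.4104
Step 4: Proximal objective.
0.5*||prox-x||^2 = 2.3545
lambda*||prox|| = 13.9106
Total = 16.2651


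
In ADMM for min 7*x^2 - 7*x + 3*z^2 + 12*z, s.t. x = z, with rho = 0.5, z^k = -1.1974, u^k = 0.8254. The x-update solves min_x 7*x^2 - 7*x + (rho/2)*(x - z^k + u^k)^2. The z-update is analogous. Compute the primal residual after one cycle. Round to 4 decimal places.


ADMM iteration with rho = 0.5, z^k = -1.1974, u^k = 0.8254
Step 1: x-update.
Minimize 7*x^2 - 7*x + (0.5/2)*(x + 1.1974 + 0.8254)^2
FOC: (2*7 + 0.5)*x = 7 + 0.5*(-1.1974 - 0.8254)
x^{k+1} = 0.413
Step 2: z-update.
Minimize 3*z^2 + 12*z + (0.5/2)*(0.413 - z + 0.8254)^2
FOC: (2*3 + 0.5)*z = -12 + 0.5*(0.413 + 0.8254)
z^{k+1} = -1.7509
Step 3: u-update.
u^{k+1} = 0.8254 + 0.413 + 1.7509 = 2.9893
Step 4: Primal residual = |0.413 + 1.7509| = 2.1639


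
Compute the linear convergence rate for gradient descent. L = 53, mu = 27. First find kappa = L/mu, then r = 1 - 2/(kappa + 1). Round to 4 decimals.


Step 1: Compute the condition number.
kappa = L/mu = 53/27 = 1.963
Step 2: Compute the convergence rate.
r = 1 - 2/(kappa + 1) = 1 - 2*mu/(L + mu) = (L - mu)/(L + mu) = 26/80 = 0.325


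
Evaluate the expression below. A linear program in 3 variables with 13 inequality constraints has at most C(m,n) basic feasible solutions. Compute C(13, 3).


Each vertex corresponds to some choice of n active constraints out of m, so the number of vertices is at most C(m, n) = m! / (n!(m-n)!).
m = 13, n = 3
Numerator: 13 * 12 * 11
Denominator: 3! = 6
C(13, 3) = 286


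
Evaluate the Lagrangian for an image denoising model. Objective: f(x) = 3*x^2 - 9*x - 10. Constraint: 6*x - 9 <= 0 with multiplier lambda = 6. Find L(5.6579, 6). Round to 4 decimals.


Step 1: Evaluate f(x).
f(5.6579) = 3*5.6579^2 - 9*5.6579 - 10 = 35.1144
Step 2: Evaluate g(x).
g(5.6579) = 6*5.6579 - 9 = 24.9474
Step 3: Compute Lagrangian.
L = 35.1144 + 6*24.9474 = 184.7988


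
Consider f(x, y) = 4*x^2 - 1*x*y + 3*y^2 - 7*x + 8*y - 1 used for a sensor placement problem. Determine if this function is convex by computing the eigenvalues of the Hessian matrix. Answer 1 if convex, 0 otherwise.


The Hessian of f(x,y) = 4*x^2 - 1*x*y + 3*y^2 - 7*x + 8*y - 1 is:
H = [[8, -1], [-1, 6]]
Trace = 8 + 6 = 14
Determinant = 8*6 - (-1)^2 = 47
Discriminant = (14)^2 - 4*47 = 8.0
Eigenvalues: lambda_1 = 5.5858, lambda_2 = 8.4142
The function is convex.

1


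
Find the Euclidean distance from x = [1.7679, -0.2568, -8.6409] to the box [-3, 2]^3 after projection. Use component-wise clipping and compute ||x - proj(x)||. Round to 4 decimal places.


Project each component onto [-3, 2].
clip(1.7679) = 1.7679, clip(-0.2568) = -0.2568, clip(-8.6409) = -3.0
Projection = [1.7679, -0.2568, -3.0]
Squared diffs: [0.0, 0.0, 31.8198]
Distance = sqrt(31.8198) = 5.6409


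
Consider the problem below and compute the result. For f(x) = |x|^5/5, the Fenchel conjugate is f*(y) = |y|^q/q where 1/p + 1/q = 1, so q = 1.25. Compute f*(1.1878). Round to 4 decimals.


The conjugate exponent q satisfies 1/p + 1/q = 1.
p = 5, so q = 5/(5 - 1) = 1.25
|y|^q = 1.1878^1.25 = 1.24
f*(1.1878) = 1.24 / 1.25 = 0.992


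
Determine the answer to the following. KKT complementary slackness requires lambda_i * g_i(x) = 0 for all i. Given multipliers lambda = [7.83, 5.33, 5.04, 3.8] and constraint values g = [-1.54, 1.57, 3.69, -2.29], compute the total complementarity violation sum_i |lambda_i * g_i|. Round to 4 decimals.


KKT complementary slackness check:
lambda_1 * g_1 = 7.83 * -1.54 = -12.0582
lambda_2 * g_2 = 5.33 * 1.57 = 8.3681
lambda_3 * g_3 = 5.04 * 3.69 = 18.5976
lambda_4 * g_4 = 3.8 * -2.29 = -8.702
Total violation = 12.0582 + 8.3681 + 18.5976 + 8.702 = 47.7259


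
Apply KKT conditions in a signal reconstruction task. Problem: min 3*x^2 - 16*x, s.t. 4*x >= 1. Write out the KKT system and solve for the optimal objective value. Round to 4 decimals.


Step 1: Try lambda = 0 (constraint inactive).
Stationarity: 2*3*x - 16 = 0
x* = 16/(2*3) = 8/3 = 2.6667 (rounded; the exact value 8/3 is used below)
Check constraint: 4*2.6667 = 10.6668 >= 1 -- satisfied.
Step 2: Compute optimal value.
f(x*) = 3*(8/3)^2 - 16*(8/3) = -21.3333


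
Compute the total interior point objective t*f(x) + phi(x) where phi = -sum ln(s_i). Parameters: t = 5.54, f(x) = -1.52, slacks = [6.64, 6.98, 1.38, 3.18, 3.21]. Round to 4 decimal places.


Step 1: Compute log-barrier.
ln values: [1.8931, 1.943, 0.3221, 1.1569, 1.1663]
phi = -(1.8931 + 1.943 + 0.3221 + 1.1569 + 1.1663) = -6.4814
Step 2: Compute augmented objective.
t*f(x) = 5.54*-1.52 = -8.4208
Total = -8.4208 - 6.4814 = -14.9022


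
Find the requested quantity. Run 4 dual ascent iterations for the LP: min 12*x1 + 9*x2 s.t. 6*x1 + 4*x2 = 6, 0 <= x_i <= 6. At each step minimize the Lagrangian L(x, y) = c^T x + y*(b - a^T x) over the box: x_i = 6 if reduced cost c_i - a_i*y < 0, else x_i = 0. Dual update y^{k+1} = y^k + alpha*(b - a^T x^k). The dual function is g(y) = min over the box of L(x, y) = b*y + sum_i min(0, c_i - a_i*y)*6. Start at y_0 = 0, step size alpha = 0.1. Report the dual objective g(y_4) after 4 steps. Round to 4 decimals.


Dual ascent for LP: min 12*x1 + 9*x2, 6*x1 + 4*x2 = 6, 0 <= x_i <= 6
Step 1: y^k = 0.0, reduced costs: (12.0, 9.0)
  x^k = (0.0, 0.0), subgradient = b - a^T x = 6.0
  y^{k+1} = 0.0 + 0.1*6.0 = 0.6
Step 2: y^k = 0.6, reduced costs: (8.4, 6.6)
  x^k = (0.0, 0.0), subgradient = b - a^T x = 6.0
  y^{k+1} = 0.6 + 0.1*6.0 = 1.2
Step 3: y^k = 1.2, reduced costs: (4.8, 4.2)
  x^k = (0.0, 0.0), subgradient = b - a^T x = 6.0
  y^{k+1} = 1.2 + 0.1*6.0 = 1.8
Step 4: y^k = 1.8, reduced costs: (1.2, 1.8)
  x^k = (0.0, 0.0), subgradient = b - a^T x = 6.0
  y^{k+1} = 1.8 + 0.1*6.0 = 2.4
Dual objective at y_4 = 2.4: reduced costs (-2.4, -0.6), box minimizer x = (6.0, 6.0)
g(y_4) = b*y + (c1 - a1*y)*x1 + (c2 - a2*y)*x2 = 6*2.4 + (-2.4)*6.0 + (-0.6)*6.0 = 14.4 - 14.4 - 3.6 = -3.6


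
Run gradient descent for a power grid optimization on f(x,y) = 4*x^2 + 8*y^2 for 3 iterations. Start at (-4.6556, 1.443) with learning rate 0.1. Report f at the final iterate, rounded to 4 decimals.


Gradient descent on f(x,y) = 4*x^2 + 8*y^2.
Starting point: (-4.6556, 1.443), alpha = 0.1
Step 1: grad_x = 2*4*-4.6556 = -37.2448, grad_y = 2*8*1.443 = 23.088
  x_1 = -4.6556 - 0.1*-37.2448 = -0.9311
  y_1 = 1.443 - 0.1*23.088 = -0.8658
Step 2: grad_x = 2*4*-0.9311 = -7.449, grad_y = 2*8*-0.8658 = -13.8528
  x_2 = -0.9311 - 0.1*-7.449 = -0.1862
  y_2 = -0.8658 - 0.1*-13.8528 = 0.5195
Step 3: grad_x = 2*4*-0.1862 = -1.4898, grad_y = 2*8*0.5195 = 8.3117
  x_3 = -0.1862 - 0.1*-1.4898 = -0.0372
  y_3 = 0.5195 - 0.1*8.3117 = -0.3117
f(-0.0372, -0.3117) = 4*(-0.0372)^2 + 8*(-0.3117)^2 = 0.7827


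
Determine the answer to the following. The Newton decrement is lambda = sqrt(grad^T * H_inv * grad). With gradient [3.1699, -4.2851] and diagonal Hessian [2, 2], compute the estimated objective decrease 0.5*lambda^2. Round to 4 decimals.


Step 1: H is diagonal, so H^(-1) * g = [1.585, -2.1426].
Step 2: g^T H^(-1) g = sum_i g_i^2 / H_ii
  = (3.1699)^2/2 + (-4.2851)^2/2
  = 5.0241 + 9.181 = 14.2052
Step 3: Objective decrease = 0.5 * g^T H^(-1) g = 7.1026


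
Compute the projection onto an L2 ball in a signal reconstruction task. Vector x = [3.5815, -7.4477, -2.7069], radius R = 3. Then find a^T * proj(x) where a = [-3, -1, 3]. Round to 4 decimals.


Step 1: Compute ||x|| (intermediates to 6 decimals).
||x|| = sqrt(3.5815^2 + (-7.4477)^2 + (-2.7069)^2) = 8.69613
Step 2: Project.
Since ||x|| > R, scale = R/||x|| = 3/8.69613 = 0.344981, proj(x) = scale * x
proj(x) = [1.235549, -2.569315, -0.933829]
Step 3: Dot product.
a^T * proj(x) = -3*1.235549 - 1*(-2.569315) + 3*(-0.933829) = -3.9388


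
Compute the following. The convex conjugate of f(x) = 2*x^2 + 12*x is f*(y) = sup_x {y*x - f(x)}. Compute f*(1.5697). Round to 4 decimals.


f*(y) = sup_x {y*x - a*x^2 - b*x} = sup_x {(y-b)*x - a*x^2}
FOC: (y - b) - 2a*x = 0 => x* = (y - b)/(2a)
x* = (1.5697 - 12)/(2*2) = -2.6076
f*(1.5697) = (y-b)^2/(4a) = (1.5697 - 12)^2/(4*2)
= 108.7912/8 = 13.5989


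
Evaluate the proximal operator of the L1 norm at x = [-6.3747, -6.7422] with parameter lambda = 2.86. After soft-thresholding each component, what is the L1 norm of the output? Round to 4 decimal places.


Soft-thresholding with lambda = 2.86:
prox(-6.3747) = sign(-6.3747)*max(|-6.3747| - 2.86, 0) = -3.5147
prox(-6.7422) = sign(-6.7422)*max(|-6.7422| - 2.86, 0) = -3.8822
prox(x) = [-3.5147, -3.8822]
||prox(x)||_1 = 3.5147 + 3.8822 = 7.3969


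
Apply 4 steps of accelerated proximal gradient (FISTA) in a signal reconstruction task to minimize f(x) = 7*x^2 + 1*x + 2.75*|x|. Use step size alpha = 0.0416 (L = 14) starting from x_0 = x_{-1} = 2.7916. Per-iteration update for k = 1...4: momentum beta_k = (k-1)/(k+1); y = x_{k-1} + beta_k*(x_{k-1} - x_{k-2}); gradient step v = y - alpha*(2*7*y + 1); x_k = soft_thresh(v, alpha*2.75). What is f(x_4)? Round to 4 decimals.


FISTA on f(x) = 7*x^2 + 1*x + 2.75*|x|
L = 14, alpha = 0.0416
Iteration 1: beta = 0.0, y = 2.7916 + 0.0*(2.7916 - 2.7916) = 2.7916
  grad(y) = 40.0824, v = y - alpha*grad = 1.1242
  prox(v) = soft_thresh(1.1242, 0.1144) = 1.0098
Iteration 2: beta = 0.3333, y = 1.0098 + 0.3333*(1.0098 - 2.7916) = 0.4158
  grad(y) = 6.8216, v = y - alpha*grad = 0.1321
  prox(v) = soft_thresh(0.1321, 0.1144) = 0.0177
Iteration 3: beta = 0.5, y = 0.0177 + 0.5*(0.0177 - 1.0098) = -0.4784
  grad(y) = -5.6977, v = y - alpha*grad = -0.2414
  prox(v) = soft_thresh(-0.2414, 0.1144) = -0.127
Iteration 4: beta = 0.6, y = -0.127 + 0.6*(-0.127 - 0.0177) = -0.2138
  grad(y) = -1.9927, v = y - alpha*grad = -0.1309
  prox(v) = soft_thresh(-0.1309, 0.1144) = -0.0165
f(x_4) = 7*(-0.0165)^2 + 1*(-0.0165) + 2.75*|-0.0165| = 0.0307


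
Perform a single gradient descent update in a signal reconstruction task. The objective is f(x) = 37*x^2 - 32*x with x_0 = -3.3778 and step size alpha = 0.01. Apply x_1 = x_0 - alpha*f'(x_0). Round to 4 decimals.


We compute the gradient at x_0 and apply the update.
f'(x) = 74*x - 32
f'(-3.3778) = 74*-3.3778 - 32 = -281.9572
x_1 = -3.3778 - 0.01*-281.9572 = -0.5582


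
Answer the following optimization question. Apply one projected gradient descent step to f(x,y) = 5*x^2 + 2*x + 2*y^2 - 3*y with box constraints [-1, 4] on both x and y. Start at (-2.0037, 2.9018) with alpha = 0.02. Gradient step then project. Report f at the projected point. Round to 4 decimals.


Step 1: Compute gradient at (-2.0037, 2.9018).
grad_x = 2*5*-2.0037 + 2 = -18.037
grad_y = 2*2*2.9018 - 3 = 8.6072
Step 2: Gradient step.
x_raw = -2.0037 - 0.02*-18.037 = -1.643
y_raw = 2.9018 - 0.02*8.6072 = 2.7297
Step 3: Project onto [-1, 4].
x_proj = clip(-1.643) = -1.0
y_proj = clip(2.7297) = 2.7297
Step 4: Evaluate f.
f(-1.0, 2.7297) = 9.7131


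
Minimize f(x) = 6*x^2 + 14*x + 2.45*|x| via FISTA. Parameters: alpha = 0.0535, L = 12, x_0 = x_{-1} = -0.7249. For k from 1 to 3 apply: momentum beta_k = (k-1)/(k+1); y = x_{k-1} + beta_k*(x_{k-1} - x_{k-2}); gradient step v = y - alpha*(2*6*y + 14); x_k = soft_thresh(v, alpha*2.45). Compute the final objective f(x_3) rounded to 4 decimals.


FISTA on f(x) = 6*x^2 + 14*x + 2.45*|x|
L = 12, alpha = 0.0535
Iteration 1: beta = 0.0, y = -0.7249 + 0.0*(-0.7249 + 0.7249) = -0.7249
  grad(y) = 5.3012, v = y - alpha*grad = -1.0085
  prox(v) = soft_thresh(-1.0085, 0.1311) = -0.8774
Iteration 2: beta = 0.3333, y = -0.8774 + 0.3333*(-0.8774 + 0.7249) = -0.9283
  grad(y) = 2.8606, v = y - alpha*grad = -1.0813
  prox(v) = soft_thresh(-1.0813, 0.1311) = -0.9503
Iteration 3: beta = 0.5, y = -0.9503 + 0.5*(-0.9503 + 0.8774) = -0.9867
  grad(y) = 2.1601, v = y - alpha*grad = -1.1022
  prox(v) = soft_thresh(-1.1022, 0.1311) = -0.9711
f(x_3) = 6*(-0.9711)^2 + 14*(-0.9711) + 2.45*|-0.9711| = -5.558


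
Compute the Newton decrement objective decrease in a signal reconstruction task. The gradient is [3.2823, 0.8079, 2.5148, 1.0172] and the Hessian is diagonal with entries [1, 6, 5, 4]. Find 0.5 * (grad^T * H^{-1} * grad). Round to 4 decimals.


Step 1: H is diagonal, so H^(-1) * g = [3.2823, 0.1347, 0.503, 0.2543].
Step 2: g^T H^(-1) g = sum_i g_i^2 / H_ii
  = (3.2823)^2/1 + (0.8079)^2/6 + (2.5148)^2/5 + (1.0172)^2/4
  = 10.7735 + 0.1088 + 1.2648 + 0.2587 = 12.4058
Step 3: Objective decrease = 0.5 * g^T H^(-1) g = 6.2029


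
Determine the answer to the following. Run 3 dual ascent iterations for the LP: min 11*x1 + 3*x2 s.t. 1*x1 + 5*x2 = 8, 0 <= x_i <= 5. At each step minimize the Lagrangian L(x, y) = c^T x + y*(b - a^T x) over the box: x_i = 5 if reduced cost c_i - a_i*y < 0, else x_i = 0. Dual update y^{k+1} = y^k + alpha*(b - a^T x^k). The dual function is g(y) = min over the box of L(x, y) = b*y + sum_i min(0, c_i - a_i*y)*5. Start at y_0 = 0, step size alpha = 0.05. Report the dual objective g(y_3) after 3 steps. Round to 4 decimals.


Dual ascent for LP: min 11*x1 + 3*x2, 1*x1 + 5*x2 = 8, 0 <= x_i <= 5
Step 1: y^k = 0.0, reduced costs: (11.0, 3.0)
  x^k = (0.0, 0.0), subgradient = b - a^T x = 8.0
  y^{k+1} = 0.0 + 0.05*8.0 = 0.4
Step 2: y^k = 0.4, reduced costs: (10.6, 1.0)
  x^k = (0.0, 0.0), subgradient = b - a^T x = 8.0
  y^{k+1} = 0.4 + 0.05*8.0 = 0.8
Step 3: y^k = 0.8, reduced costs: (10.2, -1.0)
  x^k = (0.0, 5.0), subgradient = b - a^T x = -17.0
  y^{k+1} = 0.8 + 0.05*-17.0 = -0.05
Dual objective at y_3 = -0.05: reduced costs (11.05, 3.25), box minimizer x = (0.0, 0.0)
g(y_3) = b*y + (c1 - a1*y)*x1 + (c2 - a2*y)*x2 = 8*(-0.05) + 11.05*0.0 + 3.25*0.0 = -0.4 + 0.0 + 0.0 = -0.4


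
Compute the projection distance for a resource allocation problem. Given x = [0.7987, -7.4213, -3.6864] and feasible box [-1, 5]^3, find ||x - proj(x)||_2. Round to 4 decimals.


Project each component onto [-1, 5].
clip(0.7987) = 0.7987, clip(-7.4213) = -1.0, clip(-3.6864) = -1.0
Projection = [0.7987, -1.0, -1.0]
Squared diffs: [0.0, 41.2331, 7.2167]
Distance = sqrt(48.4498) = 6.9606


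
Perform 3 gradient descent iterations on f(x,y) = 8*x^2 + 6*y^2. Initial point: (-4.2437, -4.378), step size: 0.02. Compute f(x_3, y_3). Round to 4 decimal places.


Gradient descent on f(x,y) = 8*x^2 + 6*y^2.
Starting point: (-4.2437, -4.378), alpha = 0.02
Step 1: grad_x = 2*8*-4.2437 = -67.8992, grad_y = 2*6*-4.378 = -52.536
  x_1 = -4.2437 - 0.02*-67.8992 = -2.8857
  y_1 = -4.378 - 0.02*-52.536 = -3.3273
Step 2: grad_x = 2*8*-2.8857 = -46.1715, grad_y = 2*6*-3.3273 = -39.9274
  x_2 = -2.8857 - 0.02*-46.1715 = -1.9623
  y_2 = -3.3273 - 0.02*-39.9274 = -2.5287
Step 3: grad_x = 2*8*-1.9623 = -31.3966, grad_y = 2*6*-2.5287 = -30.3448
  x_3 = -1.9623 - 0.02*-31.3966 = -1.3344
  y_3 = -2.5287 - 0.02*-30.3448 = -1.9218
f(-1.3344, -1.9218) = 8*(-1.3344)^2 + 6*(-1.9218)^2 = 36.4048


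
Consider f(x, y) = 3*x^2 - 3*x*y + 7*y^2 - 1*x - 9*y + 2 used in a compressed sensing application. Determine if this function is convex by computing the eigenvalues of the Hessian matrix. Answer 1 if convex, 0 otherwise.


The Hessian of f(x,y) = 3*x^2 - 3*x*y + 7*y^2 - 1*x - 9*y + 2 is:
H = [[6, -3], [-3, 14]]
Trace = 6 + 14 = 20
Determinant = 6*14 - (-3)^2 = 75
Discriminant = (20)^2 - 4*75 = 100.0
Eigenvalues: lambda_1 = 5.0, lambda_2 = 15.0
The function is convex.

1


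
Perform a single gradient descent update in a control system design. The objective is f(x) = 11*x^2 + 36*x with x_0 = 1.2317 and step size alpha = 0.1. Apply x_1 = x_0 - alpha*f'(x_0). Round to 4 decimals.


We compute the gradient at x_0 and apply the update.
f'(x) = 22*x + 36
f'(1.2317) = 22*1.2317 + 36 = 63.0974
x_1 = 1.2317 - 0.1*63.0974 = -5.078


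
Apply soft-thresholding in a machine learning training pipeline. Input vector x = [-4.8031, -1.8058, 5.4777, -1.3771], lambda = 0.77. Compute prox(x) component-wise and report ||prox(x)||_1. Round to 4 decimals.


Soft-thresholding with lambda = 0.77:
prox(-4.8031) = sign(-4.8031)*max(|-4.8031| - 0.77, 0) = -4.0331
prox(-1.8058) = sign(-1.8058)*max(|-1.8058| - 0.77, 0) = -1.0358
prox(5.4777) = sign(5.4777)*max(|5.4777| - 0.77, 0) = 4.7077
prox(-1.3771) = sign(-1.3771)*max(|-1.3771| - 0.77, 0) = -0.6071
prox(x) = [-4.0331, -1.0358, 4.7077, -0.6071]
||prox(x)||_1 = 4.0331 + 1.0358 + 4.7077 + 0.6071 = 10.3837


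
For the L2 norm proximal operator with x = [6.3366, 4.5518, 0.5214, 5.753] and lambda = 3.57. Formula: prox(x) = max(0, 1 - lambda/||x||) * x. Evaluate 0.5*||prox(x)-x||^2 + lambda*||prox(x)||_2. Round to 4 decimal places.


Step 1: Compute ||x||.
||x|| = 9.7077
Step 2: Compute scaling factor.
scale = max(0, 1 - 3.57/9.7077) = 0.6323
Step 3: prox(x) = [4.0063, 2.8779, 0.3297, 3.6373]
||prox(x)|| = 6.1377
Step 4: Proximal objective.
0.5*||prox-x||^2 = 6.3725
lambda*||prox|| = 21.9116
Total = 28.2842


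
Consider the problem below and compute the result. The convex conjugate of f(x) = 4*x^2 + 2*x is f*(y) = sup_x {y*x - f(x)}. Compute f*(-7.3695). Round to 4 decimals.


f*(y) = sup_x {y*x - a*x^2 - b*x} = sup_x {(y-b)*x - a*x^2}
FOC: (y - b) - 2a*x = 0 => x* = (y - b)/(2a)
x* = (-7.3695 - 2)/(2*4) = -1.1712
f*(-7.3695) = (y-b)^2/(4a) = (-7.3695 - 2)^2/(4*4)
= 87.7875/16 = 5.4867
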